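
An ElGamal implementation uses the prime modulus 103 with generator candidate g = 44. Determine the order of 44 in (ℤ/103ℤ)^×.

ord(44) | φ(103) = 103 − 1 = 102 = 2 · 3 · 17.
Divisors of 102: 1, 2, 3, 6, 17, 34, 51, 102.
Check 44^d mod 103 for each divisor in increasing order:
44^1 ≡ 44
44^2 ≡ 82
44^3 ≡ 3
44^6 ≡ 9
44^17 ≡ 47
44^34 ≡ 46
44^51 ≡ 102
44^102 ≡ 1
The smallest such exponent is 102, so the order of 44 is 102.

102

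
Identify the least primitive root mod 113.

3

φ(113) = 113 − 1 = 112 = 2^4 · 7.
Test candidates g = 2, 3, … against the prime factors q ∈ {2, 7} of φ(113): g is a generator iff g^(112/q) ≢ 1 for every such q.
g = 2: 2^56 ≡ 1 — hits 1, so not a primitive root.
g = 3: 3^56 ≡ 112; 3^16 ≡ 49 — none is 1, so 3 is a primitive root.
So 3 is the smallest generator of (Z/113Z)^×.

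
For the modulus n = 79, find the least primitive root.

3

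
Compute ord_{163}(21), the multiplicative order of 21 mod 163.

27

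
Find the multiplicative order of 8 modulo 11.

10

ord(8) | φ(11) = 11 − 1 = 10 = 2 · 5.
Divisors of 10: 1, 2, 5, 10.
Compute 8^d (mod 11) for the divisors d until we hit 1:
8^1 ≡ 8 (mod 11)
8^2 ≡ 9 (mod 11)
8^5 ≡ 10 (mod 11)
8^10 ≡ 1 (mod 11) ✓
Hence ord(8) = 10.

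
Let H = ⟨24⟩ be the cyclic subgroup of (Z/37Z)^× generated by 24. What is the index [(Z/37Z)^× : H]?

1

Since 24 ∈ (Z/37Z)^×, its order divides φ(37) = 37 − 1 = 36 = 2^2 · 3^2.
Divisors of 36: 1, 2, 3, 4, 6, 9, 12, 18, 36.
Compute 24^d (mod 37) for the divisors d until we hit 1:
24^1 ≡ 24
24^2 ≡ 21
24^3 ≡ 23
24^4 ≡ 34
24^6 ≡ 11
24^9 ≡ 31
24^12 ≡ 10
24^18 ≡ 36
24^36 ≡ 1
So ord_37(24) = 36, hence |⟨24⟩| = 36.
The index is φ(37) / ord(24) = 36 / 36 = 1.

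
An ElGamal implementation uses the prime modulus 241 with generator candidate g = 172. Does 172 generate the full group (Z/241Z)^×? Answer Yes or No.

Yes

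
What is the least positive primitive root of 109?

6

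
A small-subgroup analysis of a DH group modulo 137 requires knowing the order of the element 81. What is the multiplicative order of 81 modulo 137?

34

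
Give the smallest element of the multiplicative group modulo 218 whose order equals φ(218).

11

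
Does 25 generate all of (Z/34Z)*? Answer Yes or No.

No

φ(34) = φ(2)·φ(17) = 1·16 = 16 = 2^4.
It suffices to check that the order of 25 is not a proper divisor of 16: compute 25^(16/q) for q ∈ {2}.
25^8 ≡ 1 (mod 34)  [q = 2: ≡ 1 ✗]
The check at q = 2 fails, so 25 generates a proper subgroup.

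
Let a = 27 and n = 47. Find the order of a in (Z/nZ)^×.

The order of 27 must divide φ(47) = 47 − 1 = 46 = 2 · 23.
Divisors of 46: 1, 2, 23, 46.
Evaluate successive powers at the divisors of 46:
27^1 ≡ 27 (mod 47)
27^2 ≡ 24 (mod 47)
27^23 ≡ 1 (mod 47) ✓
So ord_47(27) = 23.

23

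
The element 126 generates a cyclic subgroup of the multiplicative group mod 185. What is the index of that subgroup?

4

By Lagrange's theorem, ord_185(126) divides φ(185) = φ(5·37) = (5−1)·(37−1) = 4·36 = 144 = 2^4 · 3^2.
Divisors of 144: 1, 2, 3, 4, 6, 8, 9, 12, 16, 18, 24, 36, 48, 72, 144.
Evaluate successive powers at the divisors of 144:
126^1 ≡ 126 (mod 185)
126^2 ≡ 151 (mod 185)
126^3 ≡ 156 (mod 185)
126^4 ≡ 46 (mod 185)
126^6 ≡ 101 (mod 185)
126^8 ≡ 81 (mod 185)
126^9 ≡ 31 (mod 185)
126^12 ≡ 26 (mod 185)
126^16 ≡ 86 (mod 185)
126^18 ≡ 36 (mod 185)
126^24 ≡ 121 (mod 185)
126^36 ≡ 1 (mod 185) ✓
The order of 126 is 36, so the subgroup it generates has 36 elements.
[(Z/185Z)^× : ⟨126⟩] = 144/36 = 4.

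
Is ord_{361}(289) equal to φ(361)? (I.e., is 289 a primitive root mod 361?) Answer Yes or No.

No

φ(361) = φ(19^2) = 19·(19−1) = 342 = 2 · 3^2 · 19.
An element g generates (Z/361Z)^× iff g^(342/q) ≢ 1 (mod 361) for each prime q ∈ {2, 3, 19}.
289^171 ≡ 1 (mod 361)  [q = 2: ≡ 1 ✗]
289^114 ≡ 68 (mod 361)  [q = 3: ≢ 1 ✓]
289^18 ≡ 134 (mod 361)  [q = 19: ≢ 1 ✓]
289^171 ≡ 1 shows ord(289) | 171, strictly less than φ(361); not a primitive root.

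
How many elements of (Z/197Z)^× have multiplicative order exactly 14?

6

φ(197) = 197 − 1 = 196 = 2^2 · 7^2.
Since (Z/197Z)^× is cyclic of order 196, the number of elements of order d is φ(d) when d | 196 and 0 otherwise.
14 = 2 · 7 divides 196, and φ(14) = 6.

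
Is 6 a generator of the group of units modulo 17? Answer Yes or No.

Yes

φ(17) = 17 − 1 = 16 = 2^4.
An element g generates (Z/17Z)^× iff g^(16/q) ≢ 1 (mod 17) for each prime q ∈ {2}.
6^8 ≡ 16 (mod 17)  [q = 2: ≢ 1 ✓]
All checks pass, so 6 has order 16 and is a primitive root modulo 17.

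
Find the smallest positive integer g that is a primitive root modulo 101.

φ(101) = 101 − 1 = 100 = 2^2 · 5^2.
g is a primitive root iff g^(100/q) ≢ 1 (mod 101) for each prime q ∈ {2, 5}.
g = 2: 2^50 ≡ 100; 2^20 ≡ 95 — none is 1, so 2 is a primitive root.
The smallest primitive root modulo 101 is 2.

2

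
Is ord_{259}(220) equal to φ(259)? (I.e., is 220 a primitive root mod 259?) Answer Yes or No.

259 = 7 · 37 is a product of two distinct odd primes, so (Z/259Z)^× ≅ (Z/7Z)^× × (Z/37Z)^× is not cyclic.
No primitive root modulo 259 exists; in particular 220 is not one.

No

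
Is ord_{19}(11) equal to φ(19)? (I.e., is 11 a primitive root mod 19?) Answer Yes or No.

No

φ(19) = 19 − 1 = 18 = 2 · 3^2.
Test 11^(18/q) mod 19 for each prime factor q of 18:
11^9 ≡ 1 (mod 19)  [q = 2: ≡ 1 ✗]
11^6 ≡ 1 (mod 19)  [q = 3: ≡ 1 ✗]
11^9 ≡ 1 shows ord(11) | 9, strictly less than φ(19); not a primitive root.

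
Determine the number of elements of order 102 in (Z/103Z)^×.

φ(103) = 103 − 1 = 102 = 2 · 3 · 17.
In a cyclic group of order 102, there are φ(d) elements of order d for each divisor d of 102, and zero for non-divisors.
102 = 2 · 3 · 17 divides 102, and φ(102) = 32.

32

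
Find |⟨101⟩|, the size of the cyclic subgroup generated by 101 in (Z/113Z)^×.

ord(101) | φ(113) = 113 − 1 = 112 = 2^4 · 7.
Divisors of 112: 1, 2, 4, 7, 8, 14, 16, 28, 56, 112.
Compute 101^d (mod 113) for the divisors d until we hit 1:
101^1 ≡ 101
101^2 ≡ 31
101^4 ≡ 57
101^7 ≡ 40
101^8 ≡ 85
101^14 ≡ 18
101^16 ≡ 106
101^28 ≡ 98
101^56 ≡ 112
101^112 ≡ 1
Hence ord(101) = 112.

112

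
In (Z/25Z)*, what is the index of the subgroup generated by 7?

5

The order of 7 must divide φ(25) = φ(5^2) = 5·(5−1) = 20 = 2^2 · 5.
Divisors of 20: 1, 2, 4, 5, 10, 20.
Test each divisor d:
7^1 ≡ 7 (mod 25)
7^2 ≡ 24 (mod 25)
7^4 ≡ 1 (mod 25) ✓
Thus |⟨7⟩| = ord(7) = 4.
Index = |(Z/25Z)^×| / |⟨7⟩| = 20 / 4 = 5.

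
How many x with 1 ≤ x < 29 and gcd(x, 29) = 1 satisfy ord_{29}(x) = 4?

φ(29) = 29 − 1 = 28 = 2^2 · 7.
(Z/29Z)^× is cyclic (|G| = 28); a cyclic group of order m has exactly φ(d) elements of each order d | m, and none otherwise.
4 = 2^2 divides 28, and φ(4) = 2.

2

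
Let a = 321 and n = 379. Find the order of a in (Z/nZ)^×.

378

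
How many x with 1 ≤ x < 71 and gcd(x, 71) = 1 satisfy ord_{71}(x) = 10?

4

φ(71) = 71 − 1 = 70 = 2 · 5 · 7.
In a cyclic group of order 70, there are φ(d) elements of order d for each divisor d of 70, and zero for non-divisors.
10 = 2 · 5 divides 70, and φ(10) = 4.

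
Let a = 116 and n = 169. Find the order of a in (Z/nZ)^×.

The order of 116 must divide φ(169) = φ(13^2) = 13·(13−1) = 156 = 2^2 · 3 · 13.
Divisors of 156: 1, 2, 3, 4, 6, 12, 13, 26, 39, 52, 78, 156.
Test each divisor d:
116^1 ≡ 116 (mod 169)
116^2 ≡ 105 (mod 169)
116^3 ≡ 12 (mod 169)
116^4 ≡ 40 (mod 169)
116^6 ≡ 144 (mod 169)
116^12 ≡ 118 (mod 169)
116^13 ≡ 168 (mod 169)
116^26 ≡ 1 (mod 169) ✓
Therefore the multiplicative order of 116 modulo 169 is 26.

26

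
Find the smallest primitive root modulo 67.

2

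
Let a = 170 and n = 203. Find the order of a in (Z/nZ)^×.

Since 170 ∈ (Z/203Z)^×, its order divides φ(203) = φ(7·29) = (7−1)·(29−1) = 6·28 = 168 = 2^3 · 3 · 7.
Divisors of 168: 1, 2, 3, 4, 6, 7, 8, 12, 14, 21, 24, 28, 42, 56, 84, 168.
Compute 170^d (mod 203) for the divisors d until we hit 1:
170^1 ≡ 170 (mod 203)
170^2 ≡ 74 (mod 203)
170^3 ≡ 197 (mod 203)
170^4 ≡ 198 (mod 203)
170^6 ≡ 36 (mod 203)
170^7 ≡ 30 (mod 203)
170^8 ≡ 25 (mod 203)
170^12 ≡ 78 (mod 203)
170^14 ≡ 88 (mod 203)
170^21 ≡ 1 (mod 203) ✓
The smallest such exponent is 21, so the order of 170 is 21.

21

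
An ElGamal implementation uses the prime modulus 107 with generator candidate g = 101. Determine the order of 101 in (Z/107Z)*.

Since 101 ∈ (Z/107Z)^×, its order divides φ(107) = 107 − 1 = 106 = 2 · 53.
Divisors of 106: 1, 2, 53, 106.
Test each divisor d:
101^1 ≡ 101
101^2 ≡ 36
101^53 ≡ 1
So ord_107(101) = 53.

53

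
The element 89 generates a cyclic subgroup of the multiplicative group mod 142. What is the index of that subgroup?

2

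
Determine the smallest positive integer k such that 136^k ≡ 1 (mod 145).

7

Since 136 ∈ (Z/145Z)^×, its order divides φ(145) = φ(5·29) = (5−1)·(29−1) = 4·28 = 112 = 2^4 · 7.
Divisors of 112: 1, 2, 4, 7, 8, 14, 16, 28, 56, 112.
Evaluate successive powers at the divisors of 112:
136^1 ≡ 136 (mod 145)
136^2 ≡ 81 (mod 145)
136^4 ≡ 36 (mod 145)
136^7 ≡ 1 (mod 145) ✓
So ord_145(136) = 7.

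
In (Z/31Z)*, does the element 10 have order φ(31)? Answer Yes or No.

No

φ(31) = 31 − 1 = 30 = 2 · 3 · 5.
Test 10^(30/q) mod 31 for each prime factor q of 30:
10^15 ≡ 1 (mod 31)  [q = 2: ≡ 1 ✗]
10^10 ≡ 5 (mod 31)  [q = 3: ≢ 1 ✓]
10^6 ≡ 2 (mod 31)  [q = 5: ≢ 1 ✓]
10^15 ≡ 1 shows ord(10) | 15, strictly less than φ(31); not a primitive root.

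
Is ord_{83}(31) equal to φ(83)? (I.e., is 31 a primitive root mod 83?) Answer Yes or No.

No

φ(83) = 83 − 1 = 82 = 2 · 41.
It suffices to check that the order of 31 is not a proper divisor of 82: compute 31^(82/q) for q ∈ {2, 41}.
31^41 ≡ 1 (mod 83)  [q = 2: ≡ 1 ✗]
31^2 ≡ 48 (mod 83)  [q = 41: ≢ 1 ✓]
31^41 ≡ 1 shows ord(31) | 41, strictly less than φ(83); not a primitive root.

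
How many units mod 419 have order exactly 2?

1

φ(419) = 419 − 1 = 418 = 2 · 11 · 19.
Since (Z/419Z)^× is cyclic of order 418, the number of elements of order d is φ(d) when d | 418 and 0 otherwise.
2 | 418, and φ(2) = 2 − 1 = 1.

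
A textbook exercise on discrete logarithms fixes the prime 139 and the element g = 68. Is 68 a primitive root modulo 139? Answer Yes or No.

φ(139) = 139 − 1 = 138 = 2 · 3 · 23.
Test 68^(138/q) mod 139 for each prime factor q of 138:
68^69 ≡ 138 (mod 139)  [q = 2: ≢ 1 ✓]
68^46 ≡ 96 (mod 139)  [q = 3: ≢ 1 ✓]
68^6 ≡ 57 (mod 139)  [q = 23: ≢ 1 ✓]
None equal 1, so ord_139(68) = 138: 68 is a primitive root.

Yes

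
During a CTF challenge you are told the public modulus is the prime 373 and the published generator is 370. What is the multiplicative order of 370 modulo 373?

Since 370 ∈ (Z/373Z)^×, its order divides φ(373) = 373 − 1 = 372 = 2^2 · 3 · 31.
Divisors of 372: 1, 2, 3, 4, 6, 12, 31, 62, 93, 124, 186, 372.
Evaluate successive powers at the divisors of 372:
370^1 ≡ 370 (mod 373)
370^2 ≡ 9 (mod 373)
370^3 ≡ 346 (mod 373)
370^4 ≡ 81 (mod 373)
370^6 ≡ 356 (mod 373)
370^12 ≡ 289 (mod 373)
370^31 ≡ 284 (mod 373)
370^62 ≡ 88 (mod 373)
370^93 ≡ 1 (mod 373) ✓
Therefore the multiplicative order of 370 modulo 373 is 93.

93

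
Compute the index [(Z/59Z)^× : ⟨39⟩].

1

The order of 39 must divide φ(59) = 59 − 1 = 58 = 2 · 29.
Divisors of 58: 1, 2, 29, 58.
Test each divisor d:
39^1 ≡ 39 (mod 59)
39^2 ≡ 46 (mod 59)
39^29 ≡ 58 (mod 59)
39^58 ≡ 1 (mod 59) ✓
So ord_59(39) = 58, hence |⟨39⟩| = 58.
Index = |(Z/59Z)^×| / |⟨39⟩| = 58 / 58 = 1.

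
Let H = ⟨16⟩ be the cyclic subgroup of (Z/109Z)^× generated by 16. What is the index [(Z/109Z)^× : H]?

12

By Lagrange's theorem, ord_109(16) divides φ(109) = 109 − 1 = 108 = 2^2 · 3^3.
Divisors of 108: 1, 2, 3, 4, 6, 9, 12, 18, 27, 36, 54, 108.
Evaluate successive powers at the divisors of 108:
16^1 ≡ 16
16^2 ≡ 38
16^3 ≡ 63
16^4 ≡ 27
16^6 ≡ 45
16^9 ≡ 1
Thus |⟨16⟩| = ord(16) = 9.
[(Z/109Z)^× : ⟨16⟩] = 108/9 = 12.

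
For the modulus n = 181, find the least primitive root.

2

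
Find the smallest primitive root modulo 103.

φ(103) = 103 − 1 = 102 = 2 · 3 · 17.
g is a primitive root iff g^(102/q) ≢ 1 (mod 103) for each prime q ∈ {2, 3, 17}.
g = 2: 2^51 ≡ 1 — hits 1, so not a primitive root.
g = 3: 3^51 ≡ 102; 3^34 ≡ 1 — hits 1, so not a primitive root.
g = 4: 4^51 ≡ 1 — hits 1, so not a primitive root.
g = 5: 5^51 ≡ 102; 5^34 ≡ 56; 5^6 ≡ 72 — none is 1, so 5 is a primitive root.
Hence the least primitive root of 103 is 5.

5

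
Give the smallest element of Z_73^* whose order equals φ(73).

5

φ(73) = 73 − 1 = 72 = 2^3 · 3^2.
g is a primitive root iff g^(72/q) ≢ 1 (mod 73) for each prime q ∈ {2, 3}.
g = 2: 2^36 ≡ 1 — hits 1, so not a primitive root.
g = 3: 3^36 ≡ 1 — hits 1, so not a primitive root.
g = 4: 4^36 ≡ 1 — hits 1, so not a primitive root.
g = 5: 5^36 ≡ 72; 5^24 ≡ 8 — none is 1, so 5 is a primitive root.
So 5 is the smallest generator of (Z/73Z)^×.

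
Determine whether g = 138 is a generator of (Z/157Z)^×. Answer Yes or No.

φ(157) = 157 − 1 = 156 = 2^2 · 3 · 13.
An element g generates (Z/157Z)^× iff g^(156/q) ≢ 1 (mod 157) for each prime q ∈ {2, 3, 13}.
138^78 ≡ 1 (mod 157)  [q = 2: ≡ 1 ✗]
138^52 ≡ 12 (mod 157)  [q = 3: ≢ 1 ✓]
138^12 ≡ 75 (mod 157)  [q = 13: ≢ 1 ✓]
138^78 ≡ 1 shows ord(138) | 78, strictly less than φ(157); not a primitive root.

No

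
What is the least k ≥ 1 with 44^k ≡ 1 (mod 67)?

66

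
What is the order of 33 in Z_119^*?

6

The order of 33 must divide φ(119) = φ(7·17) = (7−1)·(17−1) = 6·16 = 96 = 2^5 · 3.
Divisors of 96: 1, 2, 3, 4, 6, 8, 12, 16, 24, 32, 48, 96.
Evaluate successive powers at the divisors of 96:
33^1 ≡ 33 (mod 119)
33^2 ≡ 18 (mod 119)
33^3 ≡ 118 (mod 119)
33^4 ≡ 86 (mod 119)
33^6 ≡ 1 (mod 119) ✓
Hence ord(33) = 6.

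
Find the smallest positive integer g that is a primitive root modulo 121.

2

φ(121) = φ(11^2) = 11·(11−1) = 110 = 2 · 5 · 11.
g is a primitive root iff g^(110/q) ≢ 1 (mod 121) for each prime q ∈ {2, 5, 11}.
g = 2: 2^55 ≡ 120; 2^22 ≡ 81; 2^10 ≡ 56 — none is 1, so 2 is a primitive root.
The smallest primitive root modulo 121 is 2.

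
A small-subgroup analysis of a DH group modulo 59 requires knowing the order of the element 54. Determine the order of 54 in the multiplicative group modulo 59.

ord(54) | φ(59) = 59 − 1 = 58 = 2 · 29.
Divisors of 58: 1, 2, 29, 58.
Evaluate successive powers at the divisors of 58:
54^1 ≡ 54 (mod 59)
54^2 ≡ 25 (mod 59)
54^29 ≡ 58 (mod 59)
54^58 ≡ 1 (mod 59) ✓
So ord_59(54) = 58.

58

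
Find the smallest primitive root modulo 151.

6

φ(151) = 151 − 1 = 150 = 2 · 3 · 5^2.
Test candidates g = 2, 3, … against the prime factors q ∈ {2, 3, 5} of φ(151): g is a generator iff g^(150/q) ≢ 1 for every such q.
g = 2: 2^75 ≡ 1 — hits 1, so not a primitive root.
g = 3: 3^75 ≡ 150; 3^50 ≡ 1 — hits 1, so not a primitive root.
g = 4: 4^75 ≡ 1 — hits 1, so not a primitive root.
g = 5: 5^75 ≡ 1 — hits 1, so not a primitive root.
g = 6: 6^75 ≡ 150; 6^50 ≡ 32; 6^30 ≡ 59 — none is 1, so 6 is a primitive root.
Hence the least primitive root of 151 is 6.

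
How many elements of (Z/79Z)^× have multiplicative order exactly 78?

24

φ(79) = 79 − 1 = 78 = 2 · 3 · 13.
Since (Z/79Z)^× is cyclic of order 78, the number of elements of order d is φ(d) when d | 78 and 0 otherwise.
78 = 2 · 3 · 13 divides 78, and φ(78) = 24.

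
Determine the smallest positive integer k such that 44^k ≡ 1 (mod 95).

The order of 44 must divide φ(95) = φ(5·19) = (5−1)·(19−1) = 4·18 = 72 = 2^3 · 3^2.
Divisors of 72: 1, 2, 3, 4, 6, 8, 9, 12, 18, 24, 36, 72.
Check 44^d mod 95 for each divisor in increasing order:
44^1 ≡ 44 (mod 95)
44^2 ≡ 36 (mod 95)
44^3 ≡ 64 (mod 95)
44^4 ≡ 61 (mod 95)
44^6 ≡ 11 (mod 95)
44^8 ≡ 16 (mod 95)
44^9 ≡ 39 (mod 95)
44^12 ≡ 26 (mod 95)
44^18 ≡ 1 (mod 95) ✓
So ord_95(44) = 18.

18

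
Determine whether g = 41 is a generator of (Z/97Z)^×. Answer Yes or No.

φ(97) = 97 − 1 = 96 = 2^5 · 3.
41 is a primitive root mod 97 iff 41^(φ(97)/q) ≢ 1 for every prime q | φ(97), i.e. q ∈ {2, 3}.
41^48 ≡ 96 (mod 97)  [q = 2: ≢ 1 ✓]
41^32 ≡ 35 (mod 97)  [q = 3: ≢ 1 ✓]
None equal 1, so ord_97(41) = 96: 41 is a primitive root.

Yes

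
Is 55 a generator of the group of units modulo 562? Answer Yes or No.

φ(562) = φ(2)·φ(281) = 1·280 = 280 = 2^3 · 5 · 7.
Test 55^(280/q) mod 562 for each prime factor q of 280:
55^140 ≡ 561 (mod 562)  [q = 2: ≢ 1 ✓]
55^56 ≡ 513 (mod 562)  [q = 5: ≢ 1 ✓]
55^40 ≡ 59 (mod 562)  [q = 7: ≢ 1 ✓]
All checks pass, so 55 has order 280 and is a primitive root modulo 562.

Yes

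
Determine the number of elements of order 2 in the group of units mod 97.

φ(97) = 97 − 1 = 96 = 2^5 · 3.
In a cyclic group of order 96, there are φ(d) elements of order d for each divisor d of 96, and zero for non-divisors.
2 | 96, and φ(2) = 2 − 1 = 1.

1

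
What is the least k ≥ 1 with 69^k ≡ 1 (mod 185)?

By Lagrange's theorem, ord_185(69) divides φ(185) = φ(5·37) = (5−1)·(37−1) = 4·36 = 144 = 2^4 · 3^2.
Divisors of 144: 1, 2, 3, 4, 6, 8, 9, 12, 16, 18, 24, 36, 48, 72, 144.
Check 69^d mod 185 for each divisor in increasing order:
69^1 ≡ 69 (mod 185)
69^2 ≡ 136 (mod 185)
69^3 ≡ 134 (mod 185)
69^4 ≡ 181 (mod 185)
69^6 ≡ 11 (mod 185)
69^8 ≡ 16 (mod 185)
69^9 ≡ 179 (mod 185)
69^12 ≡ 121 (mod 185)
69^16 ≡ 71 (mod 185)
69^18 ≡ 36 (mod 185)
69^24 ≡ 26 (mod 185)
69^36 ≡ 1 (mod 185) ✓
The smallest such exponent is 36, so the order of 69 is 36.

36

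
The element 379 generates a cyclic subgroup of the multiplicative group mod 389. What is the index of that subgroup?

Since 379 ∈ (Z/389Z)^×, its order divides φ(389) = 389 − 1 = 388 = 2^2 · 97.
Divisors of 388: 1, 2, 4, 97, 194, 388.
Check 379^d mod 389 for each divisor in increasing order:
379^1 ≡ 379
379^2 ≡ 100
379^4 ≡ 275
379^97 ≡ 274
379^194 ≡ 388
379^388 ≡ 1
The order of 379 is 388, so the subgroup it generates has 388 elements.
Index = |(Z/389Z)^×| / |⟨379⟩| = 388 / 388 = 1.

1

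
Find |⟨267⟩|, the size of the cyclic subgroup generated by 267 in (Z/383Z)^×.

382

ord(267) | φ(383) = 383 − 1 = 382 = 2 · 191.
Divisors of 382: 1, 2, 191, 382.
Test each divisor d:
267^1 ≡ 267 (mod 383)
267^2 ≡ 51 (mod 383)
267^191 ≡ 382 (mod 383)
267^382 ≡ 1 (mod 383) ✓
Hence ord(267) = 382.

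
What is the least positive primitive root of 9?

φ(9) = φ(3^2) = 3·(3−1) = 6 = 2 · 3.
Test candidates g = 2, 3, … against the prime factors q ∈ {2, 3} of φ(9): g is a generator iff g^(6/q) ≢ 1 for every such q.
g = 2: 2^3 ≡ 8; 2^2 ≡ 4 — none is 1, so 2 is a primitive root.
So 2 is the smallest generator of (Z/9Z)^×.

2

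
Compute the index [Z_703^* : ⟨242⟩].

18

By Lagrange's theorem, ord_703(242) divides φ(703) = φ(19·37) = (19−1)·(37−1) = 18·36 = 648 = 2^3 · 3^4.
Divisors of 648: 1, 2, 3, 4, 6, 8, 9, 12, 18, 24, 27, 36, 54, 72, 81, 108, 162, 216, 324, 648.
Check 242^d mod 703 for each divisor in increasing order:
242^1 ≡ 242
242^2 ≡ 215
242^3 ≡ 8
242^4 ≡ 530
242^6 ≡ 64
242^8 ≡ 403
242^9 ≡ 512
242^12 ≡ 581
242^18 ≡ 628
242^24 ≡ 121
242^27 ≡ 265
242^36 ≡ 1
So ord_703(242) = 36, hence |⟨242⟩| = 36.
The index is φ(703) / ord(242) = 648 / 36 = 18.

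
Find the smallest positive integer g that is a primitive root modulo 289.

φ(289) = φ(17^2) = 17·(17−1) = 272 = 2^4 · 17.
Test candidates g = 2, 3, … against the prime factors q ∈ {2, 17} of φ(289): g is a generator iff g^(272/q) ≢ 1 for every such q.
g = 2: 2^136 ≡ 1 — hits 1, so not a primitive root.
g = 3: 3^136 ≡ 288; 3^16 ≡ 171 — none is 1, so 3 is a primitive root.
The smallest primitive root modulo 289 is 3.

3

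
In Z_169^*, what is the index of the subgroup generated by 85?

1

The order of 85 must divide φ(169) = φ(13^2) = 13·(13−1) = 156 = 2^2 · 3 · 13.
Divisors of 156: 1, 2, 3, 4, 6, 12, 13, 26, 39, 52, 78, 156.
Evaluate successive powers at the divisors of 156:
85^1 ≡ 85 (mod 169)
85^2 ≡ 127 (mod 169)
85^3 ≡ 148 (mod 169)
85^4 ≡ 74 (mod 169)
85^6 ≡ 103 (mod 169)
85^12 ≡ 131 (mod 169)
85^13 ≡ 150 (mod 169)
85^26 ≡ 23 (mod 169)
85^39 ≡ 70 (mod 169)
85^52 ≡ 22 (mod 169)
85^78 ≡ 168 (mod 169)
85^156 ≡ 1 (mod 169) ✓
So ord_169(85) = 156, hence |⟨85⟩| = 156.
Index = |(Z/169Z)^×| / |⟨85⟩| = 156 / 156 = 1.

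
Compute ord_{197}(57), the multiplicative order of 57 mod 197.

196

By Lagrange's theorem, ord_197(57) divides φ(197) = 197 − 1 = 196 = 2^2 · 7^2.
Divisors of 196: 1, 2, 4, 7, 14, 28, 49, 98, 196.
Check 57^d mod 197 for each divisor in increasing order:
57^1 ≡ 57 (mod 197)
57^2 ≡ 97 (mod 197)
57^4 ≡ 150 (mod 197)
57^7 ≡ 177 (mod 197)
57^14 ≡ 6 (mod 197)
57^28 ≡ 36 (mod 197)
57^49 ≡ 14 (mod 197)
57^98 ≡ 196 (mod 197)
57^196 ≡ 1 (mod 197) ✓
So ord_197(57) = 196.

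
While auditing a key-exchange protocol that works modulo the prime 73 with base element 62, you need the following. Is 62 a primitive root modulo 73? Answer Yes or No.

φ(73) = 73 − 1 = 72 = 2^3 · 3^2.
Test 62^(72/q) mod 73 for each prime factor q of 72:
62^36 ≡ 72 (mod 73)  [q = 2: ≢ 1 ✓]
62^24 ≡ 8 (mod 73)  [q = 3: ≢ 1 ✓]
Every test exponent gives a nontrivial residue, hence 62 generates the full group.

Yes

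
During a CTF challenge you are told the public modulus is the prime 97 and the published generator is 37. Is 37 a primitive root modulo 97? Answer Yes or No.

Yes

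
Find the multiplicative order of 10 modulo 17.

16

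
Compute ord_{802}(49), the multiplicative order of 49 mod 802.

100

Since 49 ∈ (Z/802Z)^×, its order divides φ(802) = φ(2)·φ(401) = 1·400 = 400 = 2^4 · 5^2.
Divisors of 400: 1, 2, 4, 5, 8, 10, 16, 20, 25, 40, 50, 80, 100, 200, 400.
Check 49^d mod 802 for each divisor in increasing order:
49^1 ≡ 49 (mod 802)
49^2 ≡ 797 (mod 802)
49^4 ≡ 25 (mod 802)
49^5 ≡ 423 (mod 802)
49^8 ≡ 625 (mod 802)
49^10 ≡ 83 (mod 802)
49^16 ≡ 51 (mod 802)
49^20 ≡ 473 (mod 802)
49^25 ≡ 381 (mod 802)
49^40 ≡ 773 (mod 802)
49^50 ≡ 801 (mod 802)
49^80 ≡ 39 (mod 802)
49^100 ≡ 1 (mod 802) ✓
Hence ord(49) = 100.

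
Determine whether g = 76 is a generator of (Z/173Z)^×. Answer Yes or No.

φ(173) = 173 − 1 = 172 = 2^2 · 43.
76 is a primitive root mod 173 iff 76^(φ(173)/q) ≢ 1 for every prime q | φ(173), i.e. q ∈ {2, 43}.
76^86 ≡ 172 (mod 173)  [q = 2: ≢ 1 ✓]
76^4 ≡ 164 (mod 173)  [q = 43: ≢ 1 ✓]
All checks pass, so 76 has order 172 and is a primitive root modulo 173.

Yes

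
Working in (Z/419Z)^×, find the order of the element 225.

209

By Lagrange's theorem, ord_419(225) divides φ(419) = 419 − 1 = 418 = 2 · 11 · 19.
Divisors of 418: 1, 2, 11, 19, 22, 38, 209, 418.
Evaluate successive powers at the divisors of 418:
225^1 ≡ 225
225^2 ≡ 345
225^11 ≡ 330
225^19 ≡ 152
225^22 ≡ 379
225^38 ≡ 59
225^209 ≡ 1
Hence ord(225) = 209.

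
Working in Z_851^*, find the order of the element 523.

ord(523) | φ(851) = φ(23·37) = (23−1)·(37−1) = 22·36 = 792 = 2^3 · 3^2 · 11.
Divisors of 792: 1, 2, 3, 4, 6, 8, 9, 11, 12, 18, 22, 24, 33, 36, 44, 66, 72, 88, 99, 132, 198, 264, 396, 792.
Evaluate successive powers at the divisors of 792:
523^1 ≡ 523 (mod 851)
523^2 ≡ 358 (mod 851)
523^3 ≡ 14 (mod 851)
523^4 ≡ 514 (mod 851)
523^6 ≡ 196 (mod 851)
523^8 ≡ 386 (mod 851)
523^9 ≡ 191 (mod 851)
523^11 ≡ 298 (mod 851)
523^12 ≡ 121 (mod 851)
523^18 ≡ 739 (mod 851)
523^22 ≡ 300 (mod 851)
523^24 ≡ 174 (mod 851)
523^33 ≡ 45 (mod 851)
523^36 ≡ 630 (mod 851)
523^44 ≡ 645 (mod 851)
523^66 ≡ 323 (mod 851)
523^72 ≡ 334 (mod 851)
523^88 ≡ 737 (mod 851)
523^99 ≡ 68 (mod 851)
523^132 ≡ 507 (mod 851)
523^198 ≡ 369 (mod 851)
523^264 ≡ 47 (mod 851)
523^396 ≡ 1 (mod 851) ✓
Therefore the multiplicative order of 523 modulo 851 is 396.

396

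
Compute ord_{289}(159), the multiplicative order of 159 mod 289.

272

ord(159) | φ(289) = φ(17^2) = 17·(17−1) = 272 = 2^4 · 17.
Divisors of 272: 1, 2, 4, 8, 16, 17, 34, 68, 136, 272.
Compute 159^d (mod 289) for the divisors d until we hit 1:
159^1 ≡ 159 (mod 289)
159^2 ≡ 138 (mod 289)
159^4 ≡ 259 (mod 289)
159^8 ≡ 33 (mod 289)
159^16 ≡ 222 (mod 289)
159^17 ≡ 40 (mod 289)
159^34 ≡ 155 (mod 289)
159^68 ≡ 38 (mod 289)
159^136 ≡ 288 (mod 289)
159^272 ≡ 1 (mod 289) ✓
Hence ord(159) = 272.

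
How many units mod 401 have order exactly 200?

φ(401) = 401 − 1 = 400 = 2^4 · 5^2.
Since (Z/401Z)^× is cyclic of order 400, the number of elements of order d is φ(d) when d | 400 and 0 otherwise.
200 = 2^3 · 5^2 divides 400, and φ(200) = 80.

80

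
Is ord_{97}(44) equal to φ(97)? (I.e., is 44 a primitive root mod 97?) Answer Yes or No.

No

φ(97) = 97 − 1 = 96 = 2^5 · 3.
An element g generates (Z/97Z)^× iff g^(96/q) ≢ 1 (mod 97) for each prime q ∈ {2, 3}.
44^48 ≡ 1 (mod 97)  [q = 2: ≡ 1 ✗]
44^32 ≡ 35 (mod 97)  [q = 3: ≢ 1 ✓]
44^48 ≡ 1 shows ord(44) | 48, strictly less than φ(97); not a primitive root.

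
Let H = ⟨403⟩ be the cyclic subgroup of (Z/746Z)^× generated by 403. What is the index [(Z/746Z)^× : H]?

12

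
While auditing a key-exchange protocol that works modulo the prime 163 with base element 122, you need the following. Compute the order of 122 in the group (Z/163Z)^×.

162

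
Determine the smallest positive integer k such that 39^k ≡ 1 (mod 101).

20

Since 39 ∈ (Z/101Z)^×, its order divides φ(101) = 101 − 1 = 100 = 2^2 · 5^2.
Divisors of 100: 1, 2, 4, 5, 10, 20, 25, 50, 100.
Test each divisor d:
39^1 ≡ 39
39^2 ≡ 6
39^4 ≡ 36
39^5 ≡ 91
39^10 ≡ 100
39^20 ≡ 1
Therefore the multiplicative order of 39 modulo 101 is 20.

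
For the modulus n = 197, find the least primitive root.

2

φ(197) = 197 − 1 = 196 = 2^2 · 7^2.
Test candidates g = 2, 3, … against the prime factors q ∈ {2, 7} of φ(197): g is a generator iff g^(196/q) ≢ 1 for every such q.
g = 2: 2^98 ≡ 196; 2^28 ≡ 104 — none is 1, so 2 is a primitive root.
The smallest primitive root modulo 197 is 2.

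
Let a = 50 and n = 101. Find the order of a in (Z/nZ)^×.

100

The order of 50 must divide φ(101) = 101 − 1 = 100 = 2^2 · 5^2.
Divisors of 100: 1, 2, 4, 5, 10, 20, 25, 50, 100.
Compute 50^d (mod 101) for the divisors d until we hit 1:
50^1 ≡ 50
50^2 ≡ 76
50^4 ≡ 19
50^5 ≡ 41
50^10 ≡ 65
50^20 ≡ 84
50^25 ≡ 10
50^50 ≡ 100
50^100 ≡ 1
Hence ord(50) = 100.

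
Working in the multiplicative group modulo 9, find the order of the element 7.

3

Since 7 ∈ (Z/9Z)^×, its order divides φ(9) = φ(3^2) = 3·(3−1) = 6 = 2 · 3.
Divisors of 6: 1, 2, 3, 6.
Compute 7^d (mod 9) for the divisors d until we hit 1:
7^1 ≡ 7
7^2 ≡ 4
7^3 ≡ 1
So ord_9(7) = 3.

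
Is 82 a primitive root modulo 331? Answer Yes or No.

φ(331) = 331 − 1 = 330 = 2 · 3 · 5 · 11.
Test 82^(330/q) mod 331 for each prime factor q of 330:
82^165 ≡ 1 (mod 331)  [q = 2: ≡ 1 ✗]
82^110 ≡ 31 (mod 331)  [q = 3: ≢ 1 ✓]
82^66 ≡ 150 (mod 331)  [q = 5: ≢ 1 ✓]
82^30 ≡ 270 (mod 331)  [q = 11: ≢ 1 ✓]
The check at q = 2 fails, so 82 generates a proper subgroup.

No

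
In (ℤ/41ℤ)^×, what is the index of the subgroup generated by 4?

4

The order of 4 must divide φ(41) = 41 − 1 = 40 = 2^3 · 5.
Divisors of 40: 1, 2, 4, 5, 8, 10, 20, 40.
Compute 4^d (mod 41) for the divisors d until we hit 1:
4^1 ≡ 4
4^2 ≡ 16
4^4 ≡ 10
4^5 ≡ 40
4^8 ≡ 18
4^10 ≡ 1
So ord_41(4) = 10, hence |⟨4⟩| = 10.
The index is φ(41) / ord(4) = 40 / 10 = 4.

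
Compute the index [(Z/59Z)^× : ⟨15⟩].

ord(15) | φ(59) = 59 − 1 = 58 = 2 · 29.
Divisors of 58: 1, 2, 29, 58.
Check 15^d mod 59 for each divisor in increasing order:
15^1 ≡ 15 (mod 59)
15^2 ≡ 48 (mod 59)
15^29 ≡ 1 (mod 59) ✓
So ord_59(15) = 29, hence |⟨15⟩| = 29.
[(Z/59Z)^× : ⟨15⟩] = 58/29 = 2.

2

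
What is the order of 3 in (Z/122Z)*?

By Lagrange's theorem, ord_122(3) divides φ(122) = φ(2)·φ(61) = 1·60 = 60 = 2^2 · 3 · 5.
Divisors of 60: 1, 2, 3, 4, 5, 6, 10, 12, 15, 20, 30, 60.
Compute 3^d (mod 122) for the divisors d until we hit 1:
3^1 ≡ 3 (mod 122)
3^2 ≡ 9 (mod 122)
3^3 ≡ 27 (mod 122)
3^4 ≡ 81 (mod 122)
3^5 ≡ 121 (mod 122)
3^6 ≡ 119 (mod 122)
3^10 ≡ 1 (mod 122) ✓
So ord_122(3) = 10.

10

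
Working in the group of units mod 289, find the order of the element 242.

68

By Lagrange's theorem, ord_289(242) divides φ(289) = φ(17^2) = 17·(17−1) = 272 = 2^4 · 17.
Divisors of 272: 1, 2, 4, 8, 16, 17, 34, 68, 136, 272.
Check 242^d mod 289 for each divisor in increasing order:
242^1 ≡ 242
242^2 ≡ 186
242^4 ≡ 205
242^8 ≡ 120
242^16 ≡ 239
242^17 ≡ 38
242^34 ≡ 288
242^68 ≡ 1
Hence ord(242) = 68.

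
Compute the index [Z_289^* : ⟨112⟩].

1

Since 112 ∈ (Z/289Z)^×, its order divides φ(289) = φ(17^2) = 17·(17−1) = 272 = 2^4 · 17.
Divisors of 272: 1, 2, 4, 8, 16, 17, 34, 68, 136, 272.
Test each divisor d:
112^1 ≡ 112 (mod 289)
112^2 ≡ 117 (mod 289)
112^4 ≡ 106 (mod 289)
112^8 ≡ 254 (mod 289)
112^16 ≡ 69 (mod 289)
112^17 ≡ 214 (mod 289)
112^34 ≡ 134 (mod 289)
112^68 ≡ 38 (mod 289)
112^136 ≡ 288 (mod 289)
112^272 ≡ 1 (mod 289) ✓
The order of 112 is 272, so the subgroup it generates has 272 elements.
[(Z/289Z)^× : ⟨112⟩] = 272/272 = 1.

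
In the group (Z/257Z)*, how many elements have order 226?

0

φ(257) = 257 − 1 = 256 = 2^8.
Since (Z/257Z)^× is cyclic of order 256, the number of elements of order d is φ(d) when d | 256 and 0 otherwise.
226 does not divide 256, so no element of (Z/257Z)^× has order 226.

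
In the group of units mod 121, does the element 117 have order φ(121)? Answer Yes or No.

Yes

φ(121) = φ(11^2) = 11·(11−1) = 110 = 2 · 5 · 11.
An element g generates (Z/121Z)^× iff g^(110/q) ≢ 1 (mod 121) for each prime q ∈ {2, 5, 11}.
117^55 ≡ 120 (mod 121)  [q = 2: ≢ 1 ✓]
117^22 ≡ 27 (mod 121)  [q = 5: ≢ 1 ✓]
117^10 ≡ 111 (mod 121)  [q = 11: ≢ 1 ✓]
None equal 1, so ord_121(117) = 110: 117 is a primitive root.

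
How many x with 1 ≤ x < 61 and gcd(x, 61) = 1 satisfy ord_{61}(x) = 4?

φ(61) = 61 − 1 = 60 = 2^2 · 3 · 5.
Since (Z/61Z)^× is cyclic of order 60, the number of elements of order d is φ(d) when d | 60 and 0 otherwise.
4 = 2^2 divides 60, and φ(4) = 2.

2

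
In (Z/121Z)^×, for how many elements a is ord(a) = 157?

φ(121) = φ(11^2) = 11·(11−1) = 110 = 2 · 5 · 11.
Since (Z/121Z)^× is cyclic of order 110, the number of elements of order d is φ(d) when d | 110 and 0 otherwise.
157 does not divide 110, so no element of (Z/121Z)^× has order 157.

0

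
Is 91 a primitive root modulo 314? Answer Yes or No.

Yes

φ(314) = φ(2)·φ(157) = 1·156 = 156 = 2^2 · 3 · 13.
Test 91^(156/q) mod 314 for each prime factor q of 156:
91^78 ≡ 313 (mod 314)  [q = 2: ≢ 1 ✓]
91^52 ≡ 301 (mod 314)  [q = 3: ≢ 1 ✓]
91^12 ≡ 153 (mod 314)  [q = 13: ≢ 1 ✓]
Every test exponent gives a nontrivial residue, hence 91 generates the full group.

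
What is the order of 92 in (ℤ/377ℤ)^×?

14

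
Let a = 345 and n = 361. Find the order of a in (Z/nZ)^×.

The order of 345 must divide φ(361) = φ(19^2) = 19·(19−1) = 342 = 2 · 3^2 · 19.
Divisors of 342: 1, 2, 3, 6, 9, 18, 19, 38, 57, 114, 171, 342.
Evaluate successive powers at the divisors of 342:
345^1 ≡ 345 (mod 361)
345^2 ≡ 256 (mod 361)
345^3 ≡ 236 (mod 361)
345^6 ≡ 102 (mod 361)
345^9 ≡ 246 (mod 361)
345^18 ≡ 229 (mod 361)
345^19 ≡ 307 (mod 361)
345^38 ≡ 28 (mod 361)
345^57 ≡ 293 (mod 361)
345^114 ≡ 292 (mod 361)
345^171 ≡ 360 (mod 361)
345^342 ≡ 1 (mod 361) ✓
Therefore the multiplicative order of 345 modulo 361 is 342.

342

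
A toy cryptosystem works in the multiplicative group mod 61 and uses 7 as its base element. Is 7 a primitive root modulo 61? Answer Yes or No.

φ(61) = 61 − 1 = 60 = 2^2 · 3 · 5.
An element g generates (Z/61Z)^× iff g^(60/q) ≢ 1 (mod 61) for each prime q ∈ {2, 3, 5}.
7^30 ≡ 60 (mod 61)  [q = 2: ≢ 1 ✓]
7^20 ≡ 47 (mod 61)  [q = 3: ≢ 1 ✓]
7^12 ≡ 34 (mod 61)  [q = 5: ≢ 1 ✓]
All checks pass, so 7 has order 60 and is a primitive root modulo 61.

Yes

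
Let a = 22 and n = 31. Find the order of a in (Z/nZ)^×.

By Lagrange's theorem, ord_31(22) divides φ(31) = 31 − 1 = 30 = 2 · 3 · 5.
Divisors of 30: 1, 2, 3, 5, 6, 10, 15, 30.
Evaluate successive powers at the divisors of 30:
22^1 ≡ 22
22^2 ≡ 19
22^3 ≡ 15
22^5 ≡ 6
22^6 ≡ 8
22^10 ≡ 5
22^15 ≡ 30
22^30 ≡ 1
Hence ord(22) = 30.

30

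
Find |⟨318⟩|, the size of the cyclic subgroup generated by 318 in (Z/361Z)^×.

342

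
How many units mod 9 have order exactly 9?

0

φ(9) = φ(3^2) = 3·(3−1) = 6 = 2 · 3.
(Z/9Z)^× is cyclic (|G| = 6); a cyclic group of order m has exactly φ(d) elements of each order d | m, and none otherwise.
Here 6 is not a multiple of 9, so there are no elements of order 9.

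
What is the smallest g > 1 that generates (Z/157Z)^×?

5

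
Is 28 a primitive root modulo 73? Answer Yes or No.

Yes

φ(73) = 73 − 1 = 72 = 2^3 · 3^2.
An element g generates (Z/73Z)^× iff g^(72/q) ≢ 1 (mod 73) for each prime q ∈ {2, 3}.
28^36 ≡ 72 (mod 73)  [q = 2: ≢ 1 ✓]
28^24 ≡ 8 (mod 73)  [q = 3: ≢ 1 ✓]
All checks pass, so 28 has order 72 and is a primitive root modulo 73.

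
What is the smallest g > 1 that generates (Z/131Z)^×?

φ(131) = 131 − 1 = 130 = 2 · 5 · 13.
Test candidates g = 2, 3, … against the prime factors q ∈ {2, 5, 13} of φ(131): g is a generator iff g^(130/q) ≢ 1 for every such q.
g = 2: 2^65 ≡ 130; 2^26 ≡ 53; 2^10 ≡ 107 — none is 1, so 2 is a primitive root.
Hence the least primitive root of 131 is 2.

2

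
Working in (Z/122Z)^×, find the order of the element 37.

By Lagrange's theorem, ord_122(37) divides φ(122) = φ(2)·φ(61) = 1·60 = 60 = 2^2 · 3 · 5.
Divisors of 60: 1, 2, 3, 4, 5, 6, 10, 12, 15, 20, 30, 60.
Check 37^d mod 122 for each divisor in increasing order:
37^1 ≡ 37
37^2 ≡ 27
37^3 ≡ 23
37^4 ≡ 119
37^5 ≡ 11
37^6 ≡ 41
37^10 ≡ 121
37^12 ≡ 95
37^15 ≡ 111
37^20 ≡ 1
So ord_122(37) = 20.

20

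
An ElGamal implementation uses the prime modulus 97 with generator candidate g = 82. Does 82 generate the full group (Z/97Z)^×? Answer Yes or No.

Yes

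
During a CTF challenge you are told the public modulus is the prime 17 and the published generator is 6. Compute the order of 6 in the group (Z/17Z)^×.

By Lagrange's theorem, ord_17(6) divides φ(17) = 17 − 1 = 16 = 2^4.
Divisors of 16: 1, 2, 4, 8, 16.
Test each divisor d:
6^1 ≡ 6 (mod 17)
6^2 ≡ 2 (mod 17)
6^4 ≡ 4 (mod 17)
6^8 ≡ 16 (mod 17)
6^16 ≡ 1 (mod 17) ✓
The smallest such exponent is 16, so the order of 6 is 16.

16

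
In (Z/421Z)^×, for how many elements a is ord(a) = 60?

φ(421) = 421 − 1 = 420 = 2^2 · 3 · 5 · 7.
In a cyclic group of order 420, there are φ(d) elements of order d for each divisor d of 420, and zero for non-divisors.
60 = 2^2 · 3 · 5 divides 420, and φ(60) = 16.

16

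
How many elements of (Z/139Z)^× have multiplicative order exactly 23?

22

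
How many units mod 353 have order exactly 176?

φ(353) = 353 − 1 = 352 = 2^5 · 11.
Since (Z/353Z)^× is cyclic of order 352, the number of elements of order d is φ(d) when d | 352 and 0 otherwise.
176 = 2^4 · 11 divides 352, and φ(176) = 80.

80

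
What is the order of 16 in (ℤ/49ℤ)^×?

21

The order of 16 must divide φ(49) = φ(7^2) = 7·(7−1) = 42 = 2 · 3 · 7.
Divisors of 42: 1, 2, 3, 6, 7, 14, 21, 42.
Check 16^d mod 49 for each divisor in increasing order:
16^1 ≡ 16 (mod 49)
16^2 ≡ 11 (mod 49)
16^3 ≡ 29 (mod 49)
16^6 ≡ 8 (mod 49)
16^7 ≡ 30 (mod 49)
16^14 ≡ 18 (mod 49)
16^21 ≡ 1 (mod 49) ✓
So ord_49(16) = 21.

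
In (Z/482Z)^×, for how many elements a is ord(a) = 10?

φ(482) = φ(2)·φ(241) = 1·240 = 240 = 2^4 · 3 · 5.
In a cyclic group of order 240, there are φ(d) elements of order d for each divisor d of 240, and zero for non-divisors.
10 = 2 · 5 divides 240, and φ(10) = 4.

4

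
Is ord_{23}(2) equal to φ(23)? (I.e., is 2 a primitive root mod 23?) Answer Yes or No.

No

φ(23) = 23 − 1 = 22 = 2 · 11.
An element g generates (Z/23Z)^× iff g^(22/q) ≢ 1 (mod 23) for each prime q ∈ {2, 11}.
2^11 ≡ 1 (mod 23)  [q = 2: ≡ 1 ✗]
2^2 ≡ 4 (mod 23)  [q = 11: ≢ 1 ✓]
The check at q = 2 fails, so 2 generates a proper subgroup.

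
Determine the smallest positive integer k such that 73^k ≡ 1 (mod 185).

4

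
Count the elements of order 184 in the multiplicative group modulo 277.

φ(277) = 277 − 1 = 276 = 2^2 · 3 · 23.
(Z/277Z)^× is cyclic (|G| = 276); a cyclic group of order m has exactly φ(d) elements of each order d | m, and none otherwise.
Since 184 ∤ 276, the count is 0.

0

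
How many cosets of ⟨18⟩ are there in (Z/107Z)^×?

1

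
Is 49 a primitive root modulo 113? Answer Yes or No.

φ(113) = 113 − 1 = 112 = 2^4 · 7.
An element g generates (Z/113Z)^× iff g^(112/q) ≢ 1 (mod 113) for each prime q ∈ {2, 7}.
49^56 ≡ 1 (mod 113)  [q = 2: ≡ 1 ✗]
49^16 ≡ 28 (mod 113)  [q = 7: ≢ 1 ✓]
The check at q = 2 fails, so 49 generates a proper subgroup.

No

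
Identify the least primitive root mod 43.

φ(43) = 43 − 1 = 42 = 2 · 3 · 7.
g is a primitive root iff g^(42/q) ≢ 1 (mod 43) for each prime q ∈ {2, 3, 7}.
g = 2: 2^21 ≡ 42; 2^14 ≡ 1 — hits 1, so not a primitive root.
g = 3: 3^21 ≡ 42; 3^14 ≡ 36; 3^6 ≡ 41 — none is 1, so 3 is a primitive root.
Hence the least primitive root of 43 is 3.

3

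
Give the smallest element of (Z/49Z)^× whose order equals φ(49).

3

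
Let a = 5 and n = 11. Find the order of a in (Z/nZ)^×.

By Lagrange's theorem, ord_11(5) divides φ(11) = 11 − 1 = 10 = 2 · 5.
Divisors of 10: 1, 2, 5, 10.
Test each divisor d:
5^1 ≡ 5 (mod 11)
5^2 ≡ 3 (mod 11)
5^5 ≡ 1 (mod 11) ✓
Therefore the multiplicative order of 5 modulo 11 is 5.

5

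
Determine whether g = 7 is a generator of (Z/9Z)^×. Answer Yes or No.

φ(9) = φ(3^2) = 3·(3−1) = 6 = 2 · 3.
Test 7^(6/q) mod 9 for each prime factor q of 6:
7^3 ≡ 1 (mod 9)  [q = 2: ≡ 1 ✗]
7^2 ≡ 4 (mod 9)  [q = 3: ≢ 1 ✓]
7^3 ≡ 1 shows ord(7) | 3, strictly less than φ(9); not a primitive root.

No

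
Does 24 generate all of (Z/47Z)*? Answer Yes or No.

φ(47) = 47 − 1 = 46 = 2 · 23.
An element g generates (Z/47Z)^× iff g^(46/q) ≢ 1 (mod 47) for each prime q ∈ {2, 23}.
24^23 ≡ 1 (mod 47)  [q = 2: ≡ 1 ✗]
24^2 ≡ 12 (mod 47)  [q = 23: ≢ 1 ✓]
Since 24^23 ≡ 1, the order of 24 divides 23 < 46, so 24 is not a primitive root.

No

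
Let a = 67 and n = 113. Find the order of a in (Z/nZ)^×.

112

Since 67 ∈ (Z/113Z)^×, its order divides φ(113) = 113 − 1 = 112 = 2^4 · 7.
Divisors of 112: 1, 2, 4, 7, 8, 14, 16, 28, 56, 112.
Compute 67^d (mod 113) for the divisors d until we hit 1:
67^1 ≡ 67 (mod 113)
67^2 ≡ 82 (mod 113)
67^4 ≡ 57 (mod 113)
67^7 ≡ 35 (mod 113)
67^8 ≡ 85 (mod 113)
67^14 ≡ 95 (mod 113)
67^16 ≡ 106 (mod 113)
67^28 ≡ 98 (mod 113)
67^56 ≡ 112 (mod 113)
67^112 ≡ 1 (mod 113) ✓
So ord_113(67) = 112.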